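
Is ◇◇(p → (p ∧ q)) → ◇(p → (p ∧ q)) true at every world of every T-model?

Not valid

Tableau for the negation ¬(◇◇(p → (p ∧ q)) → ◇(p → (p ∧ q))):
1. ¬(◇◇(p → (p ∧ q)) → ◇(p → (p ∧ q))), u
2. ◇◇(p → (p ∧ q)), u
3. ¬◇(p → (p ∧ q)), u
4. ¬(p → (p ∧ q)), u
5. p, u
6. ¬(p ∧ q), u
7. ¬q, u
8. ◇(p → (p ∧ q)), v
9. ¬(p → (p ∧ q)), v
10. p, v
11. ¬(p ∧ q), v
12. ¬q, v
13. p → (p ∧ q), w
14. p ∧ q, w
15. p, w
16. q, w
Accessibility: uRu, uRv, vRv, vRw, wRw
The negation has an open branch (countermodel exists).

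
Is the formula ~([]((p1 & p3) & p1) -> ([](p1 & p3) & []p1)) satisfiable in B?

1. ~([]((p1 & p3) & p1) -> ([](p1 & p3) & []p1)), 0
2. []((p1 & p3) & p1), 0
3. ~([](p1 & p3) & []p1), 0
4. (p1 & p3) & p1, 0
5. p1 & p3, 0
6. p1, 0
7. p3, 0
8. ~[](p1 & p3), 0
9. ~(p1 & p3), 1
10. (p1 & p3) & p1, 1
11. p1 & p3, 1
12. p1, 1
13. p3, 1
14. ~p3, 1
Accessibility: 0R0, 0R1, 1R0, 1R1
Branch closes: p3 and ~p3 both at 1.
Every branch closes; the branch above is one of them.

Unsatisfiable (every branch closes)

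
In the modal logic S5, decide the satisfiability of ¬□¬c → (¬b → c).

1. ¬□¬c → (¬b → c), u
2. ¬b → c, u   [→-rule on 1 (branches; this branch)]
3. c, u   [→-rule on 2 (branches; this branch)]
Accessibility: uRu

Satisfiable (open branch found)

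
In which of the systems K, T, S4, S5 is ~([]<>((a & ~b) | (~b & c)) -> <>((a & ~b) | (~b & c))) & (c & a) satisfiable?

T-tableau for the formula:
1. ~([]<>((a & ~b) | (~b & c)) -> <>((a & ~b) | (~b & c))) & (c & a), 0
2. ~([]<>((a & ~b) | (~b & c)) -> <>((a & ~b) | (~b & c))), 0
3. c & a, 0
4. []<>((a & ~b) | (~b & c)), 0
5. ~<>((a & ~b) | (~b & c)), 0
6. c, 0
7. a, 0
8. <>((a & ~b) | (~b & c)), 0
9. ~((a & ~b) | (~b & c)), 0
10. ~(a & ~b), 0
11. ~(~b & c), 0
12. b, 0
13. (a & ~b) | (~b & c), 1
14. <>((a & ~b) | (~b & c)), 1
15. ~((a & ~b) | (~b & c)), 1
16. ~(a & ~b), 1
17. ~(~b & c), 1
18. ~b & c, 1
19. ~b, 1
20. c, 1
21. ~a, 1
22. ~c, 1
Accessibility: 0R0, 0R1, 1R1
Branch closes: c and ~c both at 1.
Every branch closes (one shown): unsatisfiable in T, hence also in S4, S5 (every S4/S5-frame is a T-frame).
K-tableau for the formula:
1. ~([]<>((a & ~b) | (~b & c)) -> <>((a & ~b) | (~b & c))) & (c & a), 0
2. ~([]<>((a & ~b) | (~b & c)) -> <>((a & ~b) | (~b & c))), 0
3. c & a, 0
4. []<>((a & ~b) | (~b & c)), 0
5. ~<>((a & ~b) | (~b & c)), 0
6. c, 0
7. a, 0
Complete open branch: satisfiable in K.

K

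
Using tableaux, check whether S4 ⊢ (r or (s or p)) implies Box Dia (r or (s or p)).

Tableau for the negation not ((r or (s or p)) implies Box Dia (r or (s or p))):
1. not ((r or (s or p)) implies Box Dia (r or (s or p))), w0
2. r or (s or p), w0
3. not Box Dia (r or (s or p)), w0
4. s or p, w0
5. p, w0
6. not Dia (r or (s or p)), w1
7. not (r or (s or p)), w1
8. not r, w1
9. not (s or p), w1
10. not s, w1
11. not p, w1
Accessibility: w0Rw0, w0Rw1, w1Rw1
The negation has an open branch (countermodel exists).

Not valid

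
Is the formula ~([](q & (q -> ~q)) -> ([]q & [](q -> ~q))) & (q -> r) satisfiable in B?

1. ~([](q & (q -> ~q)) -> ([]q & [](q -> ~q))) & (q -> r), 0
2. ~([](q & (q -> ~q)) -> ([]q & [](q -> ~q))), 0
3. q -> r, 0
4. [](q & (q -> ~q)), 0
5. ~([]q & [](q -> ~q)), 0
6. q & (q -> ~q), 0
7. q, 0
8. q -> ~q, 0
9. r, 0
10. ~[](q -> ~q), 0
11. ~q, 0
Accessibility: 0R0
Branch closes: q and ~q both at 0.
All branches of the tableau close; one closing branch shown above.

Unsatisfiable (every branch closes)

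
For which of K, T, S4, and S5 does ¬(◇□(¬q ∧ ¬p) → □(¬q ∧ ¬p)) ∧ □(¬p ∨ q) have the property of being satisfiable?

S4-tableau for the formula:
1. ¬(◇□(¬q ∧ ¬p) → □(¬q ∧ ¬p)) ∧ □(¬p ∨ q), u
2. ¬(◇□(¬q ∧ ¬p) → □(¬q ∧ ¬p)), u   [∧-rule on 1]
3. □(¬p ∨ q), u   [∧-rule on 1]
4. ◇□(¬q ∧ ¬p), u   [¬→-rule on 2]
5. ¬□(¬q ∧ ¬p), u   [¬→-rule on 2]
6. ¬p ∨ q, u   [□-rule on 3 via uRu]
7. q, u   [∨-rule on 6 (branches; this branch)]
8. □(¬q ∧ ¬p), v   [◇-rule on 4: fresh world v, uRv]
9. ¬p ∨ q, v   [□-rule on 3 via uRv]
10. ¬q ∧ ¬p, v   [□-rule on 8 via vRv]
11. ¬q, v   [∧-rule on 10]
12. ¬p, v   [∧-rule on 10]
13. ¬(¬q ∧ ¬p), w   [¬□-rule on 5: fresh world w, uRw]
14. ¬p ∨ q, w   [□-rule on 3 via uRw]
15. p, w   [¬∧-rule on 13 (branches; this branch)]
16. q, w   [∨-rule on 14 (branches; this branch)]
Accessibility: uRu, uRv, uRw, vRv, wRw
Complete open branch: satisfiable in S4, hence also in K, T (this S4-model is also a K-model and a T-model).
S5-tableau for the formula:
1. ¬(◇□(¬q ∧ ¬p) → □(¬q ∧ ¬p)) ∧ □(¬p ∨ q), u
2. ¬(◇□(¬q ∧ ¬p) → □(¬q ∧ ¬p)), u   [∧-rule on 1]
3. □(¬p ∨ q), u   [∧-rule on 1]
4. ◇□(¬q ∧ ¬p), u   [¬→-rule on 2]
5. ¬□(¬q ∧ ¬p), u   [¬→-rule on 2]
6. ¬p ∨ q, u   [□-rule on 3 via uRu]
7. ¬p, u   [∨-rule on 6 (branches; this branch)]
8. □(¬q ∧ ¬p), v   [◇-rule on 4: fresh world v, uRv]
9. ¬p ∨ q, v   [□-rule on 3 via uRv]
10. ¬q ∧ ¬p, u   [□-rule on 8 via vRu]
11. ¬q, u   [∧-rule on 10]
12. ¬q ∧ ¬p, v   [□-rule on 8 via vRv]
13. ¬q, v   [∧-rule on 12]
14. ¬p, v   [∧-rule on 12]
15. ¬(¬q ∧ ¬p), w   [¬□-rule on 5: fresh world w, uRw]
16. ¬p ∨ q, w   [□-rule on 3 via uRw]
17. ¬q ∧ ¬p, w   [□-rule on 8 via vRw]
18. ¬q, w   [∧-rule on 17]
19. ¬p, w   [∧-rule on 17]
20. p, w   [¬∧-rule on 15 (branches; this branch)]
Accessibility: uRu, uRv, uRw, vRu, vRv, vRw, wRu, wRv, wRw
Branch closes: p and ¬p both at w.
Every branch closes (one shown): unsatisfiable in S5.

K, T, S4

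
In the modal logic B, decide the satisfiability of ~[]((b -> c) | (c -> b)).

1. ~[]((b -> c) | (c -> b)), u
2. ~((b -> c) | (c -> b)), v   [~[]-rule on 1: fresh world v, uRv]
3. ~(b -> c), v   [~|-rule on 2]
4. ~(c -> b), v   [~|-rule on 2]
5. b, v   [~->-rule on 3]
6. ~c, v   [~->-rule on 3]
7. c, v   [~->-rule on 4]
8. ~b, v   [~->-rule on 4]
Accessibility: uRu, uRv, vRu, vRv
Branch closes: c and ~c both at v.
(One branch shown.) All branches close.

Unsatisfiable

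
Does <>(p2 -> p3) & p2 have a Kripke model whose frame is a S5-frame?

1. <>(p2 -> p3) & p2, u
2. <>(p2 -> p3), u
3. p2, u
4. p2 -> p3, v
5. p3, v
Accessibility: uRu, uRv, vRu, vRv

Satisfiable (open branch found)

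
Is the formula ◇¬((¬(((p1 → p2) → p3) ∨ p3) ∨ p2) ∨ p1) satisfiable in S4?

1. ◇¬((¬(((p1 → p2) → p3) ∨ p3) ∨ p2) ∨ p1), u
2. ¬((¬(((p1 → p2) → p3) ∨ p3) ∨ p2) ∨ p1), v
3. ¬(¬(((p1 → p2) → p3) ∨ p3) ∨ p2), v
4. ¬p1, v
5. ((p1 → p2) → p3) ∨ p3, v
6. ¬p2, v
7. p3, v
Accessibility: uRu, uRv, vRv

Satisfiable (open branch found)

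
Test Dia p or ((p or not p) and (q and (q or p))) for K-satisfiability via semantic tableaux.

Satisfiable (open branch found)

1. Dia p or ((p or not p) and (q and (q or p))), 0
2. (p or not p) and (q and (q or p)), 0
3. p or not p, 0
4. q and (q or p), 0
5. q, 0
6. q or p, 0
7. not p, 0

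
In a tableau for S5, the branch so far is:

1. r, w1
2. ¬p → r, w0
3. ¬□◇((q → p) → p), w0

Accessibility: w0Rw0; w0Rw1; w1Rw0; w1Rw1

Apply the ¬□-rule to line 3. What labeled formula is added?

a fresh world w2 with w0Rw2, and ¬◇((q → p) → p) at w2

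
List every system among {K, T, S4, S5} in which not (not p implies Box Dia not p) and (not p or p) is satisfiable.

K, T, S4

S4-tableau for the formula:
1. not (not p implies Box Dia not p) and (not p or p), w0
2. not (not p implies Box Dia not p), w0   [and-rule on 1]
3. not p or p, w0   [and-rule on 1]
4. not p, w0   [neg-implies-rule on 2]
5. not Box Dia not p, w0   [neg-implies-rule on 2]
6. not Dia not p, w1   [neg-Box-rule on 5: fresh world w1, w0Rw1]
7. p, w1   [neg-Dia-rule on 6 via w1Rw1]
Accessibility: w0Rw0, w0Rw1, w1Rw1
Complete open branch: satisfiable in S4, hence also in K, T (this S4-model is also a K-model and a T-model).
S5-tableau for the formula:
1. not (not p implies Box Dia not p) and (not p or p), w0
2. not (not p implies Box Dia not p), w0   [and-rule on 1]
3. not p or p, w0   [and-rule on 1]
4. not p, w0   [neg-implies-rule on 2]
5. not Box Dia not p, w0   [neg-implies-rule on 2]
6. not Dia not p, w1   [neg-Box-rule on 5: fresh world w1, w0Rw1]
7. p, w0   [neg-Dia-rule on 6 via w1Rw0]
Accessibility: w0Rw0, w0Rw1, w1Rw0, w1Rw1
Branch closes: p and not p both at w0.
Every branch closes (one shown): unsatisfiable in S5.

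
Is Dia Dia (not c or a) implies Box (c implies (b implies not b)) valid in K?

Not valid

Tableau for the negation not (Dia Dia (not c or a) implies Box (c implies (b implies not b))):
1. not (Dia Dia (not c or a) implies Box (c implies (b implies not b))), 0
2. Dia Dia (not c or a), 0
3. not Box (c implies (b implies not b)), 0
4. Dia (not c or a), 1
5. not (c implies (b implies not b)), 2
6. c, 2
7. not (b implies not b), 2
8. b, 2
9. not c or a, 3
10. a, 3
Accessibility: 0R1, 0R2, 1R3
The negation has an open branch (countermodel exists).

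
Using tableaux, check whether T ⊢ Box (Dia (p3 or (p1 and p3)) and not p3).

No, not valid

Tableau for the negation not Box (Dia (p3 or (p1 and p3)) and not p3):
1. not Box (Dia (p3 or (p1 and p3)) and not p3), 0
2. not (Dia (p3 or (p1 and p3)) and not p3), 1   [neg-Box-rule on 1: fresh world 1, 0R1]
3. p3, 1   [neg-and-rule on 2 (branches; this branch)]
Accessibility: 0R0, 0R1, 1R1
The negation has an open branch (countermodel exists).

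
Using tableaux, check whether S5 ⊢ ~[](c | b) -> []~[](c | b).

Yes, valid

Tableau for the negation ~(~[](c | b) -> []~[](c | b)):
1. ~(~[](c | b) -> []~[](c | b)), u
2. ~[](c | b), u   [~->-rule on 1]
3. ~[]~[](c | b), u   [~->-rule on 1]
4. ~(c | b), v   [~[]-rule on 2: fresh world v, uRv]
5. ~c, v   [~|-rule on 4]
6. ~b, v   [~|-rule on 4]
7. [](c | b), w   [~[]-rule on 3: fresh world w, uRw]
8. c | b, u   [[]-rule on 7 via wRu]
9. c | b, v   [[]-rule on 7 via wRv]
10. c | b, w   [[]-rule on 7 via wRw]
11. b, u   [|-rule on 8 (branches; this branch)]
12. b, v   [|-rule on 9 (branches; this branch)]
Accessibility: uRu, uRv, uRw, vRu, vRv, vRw, wRu, wRv, wRw
Branch closes: b and ~b both at v.
Every branch of the negation's tableau closes; the branch above is one of them.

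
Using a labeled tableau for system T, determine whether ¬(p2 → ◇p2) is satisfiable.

1. ¬(p2 → ◇p2), u
2. p2, u
3. ¬◇p2, u
4. ¬p2, u
Accessibility: uRu
Branch closes: p2 and ¬p2 both at u.
All branches of the tableau close; one closing branch shown above.

No, unsatisfiable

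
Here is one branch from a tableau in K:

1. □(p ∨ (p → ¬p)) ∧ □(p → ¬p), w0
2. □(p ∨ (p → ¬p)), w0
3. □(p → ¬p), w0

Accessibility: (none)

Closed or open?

No, open

No world carries both an atom and its negation.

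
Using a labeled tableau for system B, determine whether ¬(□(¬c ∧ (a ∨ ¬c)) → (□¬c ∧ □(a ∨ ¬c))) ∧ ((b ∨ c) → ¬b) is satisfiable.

Unsatisfiable

1. ¬(□(¬c ∧ (a ∨ ¬c)) → (□¬c ∧ □(a ∨ ¬c))) ∧ ((b ∨ c) → ¬b), u
2. ¬(□(¬c ∧ (a ∨ ¬c)) → (□¬c ∧ □(a ∨ ¬c))), u
3. (b ∨ c) → ¬b, u
4. □(¬c ∧ (a ∨ ¬c)), u
5. ¬(□¬c ∧ □(a ∨ ¬c)), u
6. ¬c ∧ (a ∨ ¬c), u
7. ¬c, u
8. a ∨ ¬c, u
9. ¬(b ∨ c), u
10. ¬b, u
11. ¬□(a ∨ ¬c), u
12. ¬(a ∨ ¬c), v
13. ¬a, v
14. c, v
15. ¬c ∧ (a ∨ ¬c), v
16. ¬c, v
17. a ∨ ¬c, v
Accessibility: uRu, uRv, vRu, vRv
Branch closes: c and ¬c both at v.
Every branch closes; the branch above is one of them.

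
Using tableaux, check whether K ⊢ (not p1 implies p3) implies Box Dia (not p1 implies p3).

Not valid

Tableau for the negation not ((not p1 implies p3) implies Box Dia (not p1 implies p3)):
1. not ((not p1 implies p3) implies Box Dia (not p1 implies p3)), w0
2. not p1 implies p3, w0
3. not Box Dia (not p1 implies p3), w0
4. p3, w0
5. not Dia (not p1 implies p3), w1
Accessibility: w0Rw1
The negation has an open branch (countermodel exists).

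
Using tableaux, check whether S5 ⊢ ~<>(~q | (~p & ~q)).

Tableau for the negation <>(~q | (~p & ~q)):
1. <>(~q | (~p & ~q)), 0
2. ~q | (~p & ~q), 1
3. ~p & ~q, 1
4. ~p, 1
5. ~q, 1
Accessibility: 0R0, 0R1, 1R0, 1R1
The negation has an open branch (countermodel exists).

Not valid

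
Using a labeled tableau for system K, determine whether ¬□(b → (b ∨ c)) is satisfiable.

Unsatisfiable (every branch closes)

1. ¬□(b → (b ∨ c)), u
2. ¬(b → (b ∨ c)), v
3. b, v
4. ¬(b ∨ c), v
5. ¬b, v
6. ¬c, v
Accessibility: uRv
Branch closes: b and ¬b both at v.
All branches of the tableau close; one closing branch shown above.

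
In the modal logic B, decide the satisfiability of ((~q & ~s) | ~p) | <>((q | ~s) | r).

Satisfiable (open branch found)

1. ((~q & ~s) | ~p) | <>((q | ~s) | r), 0
2. <>((q | ~s) | r), 0   [|-rule on 1 (branches; this branch)]
3. (q | ~s) | r, 1   [<>-rule on 2: fresh world 1, 0R1]
4. r, 1   [|-rule on 3 (branches; this branch)]
Accessibility: 0R0, 0R1, 1R0, 1R1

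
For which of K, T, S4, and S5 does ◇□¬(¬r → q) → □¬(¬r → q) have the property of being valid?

S5

S5-tableau for the negation ¬(◇□¬(¬r → q) → □¬(¬r → q)):
1. ¬(◇□¬(¬r → q) → □¬(¬r → q)), u
2. ◇□¬(¬r → q), u
3. ¬□¬(¬r → q), u
4. □¬(¬r → q), v
5. ¬(¬r → q), u
6. ¬r, u
7. ¬q, u
8. ¬(¬r → q), v
9. ¬r, v
10. ¬q, v
11. ¬r → q, w
12. ¬(¬r → q), w
13. ¬r, w
14. ¬q, w
15. q, w
Accessibility: uRu, uRv, uRw, vRu, vRv, vRw, wRu, wRv, wRw
Branch closes: q and ¬q both at w.
Every branch closes (one shown): valid in S5.
S4-tableau for the negation ¬(◇□¬(¬r → q) → □¬(¬r → q)):
1. ¬(◇□¬(¬r → q) → □¬(¬r → q)), u
2. ◇□¬(¬r → q), u
3. ¬□¬(¬r → q), u
4. □¬(¬r → q), v
5. ¬(¬r → q), v
6. ¬r, v
7. ¬q, v
8. ¬r → q, w
9. q, w
Accessibility: uRu, uRv, uRw, vRv, wRw
Complete open branch: countermodel on an S4-frame, so not valid in S4, nor in K, T (the same frame is also a K-frame and a T-frame).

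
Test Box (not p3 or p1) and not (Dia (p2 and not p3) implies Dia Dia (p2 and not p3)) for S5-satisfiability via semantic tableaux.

Unsatisfiable (every branch closes)

1. Box (not p3 or p1) and not (Dia (p2 and not p3) implies Dia Dia (p2 and not p3)), w0
2. Box (not p3 or p1), w0
3. not (Dia (p2 and not p3) implies Dia Dia (p2 and not p3)), w0
4. Dia (p2 and not p3), w0
5. not Dia Dia (p2 and not p3), w0
6. not p3 or p1, w0
7. not Dia (p2 and not p3), w0
8. not (p2 and not p3), w0
9. p1, w0
10. p3, w0
11. p2 and not p3, w1
12. p2, w1
13. not p3, w1
14. not p3 or p1, w1
15. not Dia (p2 and not p3), w1
16. not (p2 and not p3), w1
17. p1, w1
18. p3, w1
Accessibility: w0Rw0, w0Rw1, w1Rw0, w1Rw1
Branch closes: p3 and not p3 both at w1.
(One branch shown.) All branches close.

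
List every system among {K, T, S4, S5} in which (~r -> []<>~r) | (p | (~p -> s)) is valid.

S5

S5-tableau for the negation ~((~r -> []<>~r) | (p | (~p -> s))):
1. ~((~r -> []<>~r) | (p | (~p -> s))), u
2. ~(~r -> []<>~r), u
3. ~(p | (~p -> s)), u
4. ~r, u
5. ~[]<>~r, u
6. ~p, u
7. ~(~p -> s), u
8. ~s, u
9. ~<>~r, v
10. r, u
Accessibility: uRu, uRv, vRu, vRv
Branch closes: r and ~r both at u.
Every branch closes (one shown): valid in S5.
S4-tableau for the negation ~((~r -> []<>~r) | (p | (~p -> s))):
1. ~((~r -> []<>~r) | (p | (~p -> s))), u
2. ~(~r -> []<>~r), u
3. ~(p | (~p -> s)), u
4. ~r, u
5. ~[]<>~r, u
6. ~p, u
7. ~(~p -> s), u
8. ~s, u
9. ~<>~r, v
10. r, v
Accessibility: uRu, uRv, vRv
Complete open branch: countermodel on an S4-frame, so not valid in S4, nor in K, T (the same frame is also a K-frame and a T-frame).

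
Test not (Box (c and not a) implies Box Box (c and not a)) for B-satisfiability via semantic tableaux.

1. not (Box (c and not a) implies Box Box (c and not a)), u
2. Box (c and not a), u
3. not Box Box (c and not a), u
4. c and not a, u
5. c, u
6. not a, u
7. not Box (c and not a), v
8. c and not a, v
9. c, v
10. not a, v
11. not (c and not a), w
12. a, w
Accessibility: uRu, uRv, vRu, vRv, vRw, wRv, wRw

Yes, satisfiable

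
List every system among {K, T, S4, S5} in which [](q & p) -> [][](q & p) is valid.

S4, S5

T-tableau for the negation ~([](q & p) -> [][](q & p)):
1. ~([](q & p) -> [][](q & p)), u
2. [](q & p), u
3. ~[][](q & p), u
4. q & p, u
5. q, u
6. p, u
7. ~[](q & p), v
8. q & p, v
9. q, v
10. p, v
11. ~(q & p), w
12. ~p, w
Accessibility: uRu, uRv, vRv, vRw, wRw
Complete open branch: countermodel on a T-frame, so not valid in T, nor in K (the same frame is also a K-frame).
S4-tableau for the negation ~([](q & p) -> [][](q & p)):
1. ~([](q & p) -> [][](q & p)), u
2. [](q & p), u
3. ~[][](q & p), u
4. q & p, u
5. q, u
6. p, u
7. ~[](q & p), v
8. q & p, v
9. q, v
10. p, v
11. ~(q & p), w
12. q & p, w
13. q, w
14. p, w
15. ~p, w
Accessibility: uRu, uRv, uRw, vRv, vRw, wRw
Branch closes: p and ~p both at w.
Every branch closes (one shown): valid in S4, hence also in S5 (every theorem of S4 is a theorem of S5).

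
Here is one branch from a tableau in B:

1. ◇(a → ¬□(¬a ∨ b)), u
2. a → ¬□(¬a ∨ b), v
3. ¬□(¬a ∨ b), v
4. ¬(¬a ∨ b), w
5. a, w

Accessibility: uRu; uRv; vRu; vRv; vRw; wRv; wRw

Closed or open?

Open

No atom appears with both signs at the same world.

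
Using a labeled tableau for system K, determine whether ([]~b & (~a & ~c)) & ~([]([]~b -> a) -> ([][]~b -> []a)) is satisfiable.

1. ([]~b & (~a & ~c)) & ~([]([]~b -> a) -> ([][]~b -> []a)), u
2. []~b & (~a & ~c), u
3. ~([]([]~b -> a) -> ([][]~b -> []a)), u
4. []~b, u
5. ~a & ~c, u
6. []([]~b -> a), u
7. ~([][]~b -> []a), u
8. ~a, u
9. ~c, u
10. [][]~b, u
11. ~[]a, u
12. ~a, v
13. ~b, v
14. []~b -> a, v
15. []~b, v
16. ~[]~b, v
17. b, w
18. ~b, w
Accessibility: uRv, vRw
Branch closes: b and ~b both at w.
Every branch closes; the branch above is one of them.

No, unsatisfiable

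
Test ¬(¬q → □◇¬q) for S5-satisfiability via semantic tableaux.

No, unsatisfiable

1. ¬(¬q → □◇¬q), u
2. ¬q, u
3. ¬□◇¬q, u
4. ¬◇¬q, v
5. q, u
Accessibility: uRu, uRv, vRu, vRv
Branch closes: q and ¬q both at u.
All branches of the tableau close; one closing branch shown above.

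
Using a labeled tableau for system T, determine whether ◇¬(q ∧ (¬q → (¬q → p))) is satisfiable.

Satisfiable

1. ◇¬(q ∧ (¬q → (¬q → p))), 0
2. ¬(q ∧ (¬q → (¬q → p))), 1
3. ¬(¬q → (¬q → p)), 1
4. ¬q, 1
5. ¬(¬q → p), 1
6. ¬p, 1
Accessibility: 0R0, 0R1, 1R1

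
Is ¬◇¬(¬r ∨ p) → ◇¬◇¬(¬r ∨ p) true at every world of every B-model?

Tableau for the negation ¬(¬◇¬(¬r ∨ p) → ◇¬◇¬(¬r ∨ p)):
1. ¬(¬◇¬(¬r ∨ p) → ◇¬◇¬(¬r ∨ p)), u
2. ¬◇¬(¬r ∨ p), u
3. ¬◇¬◇¬(¬r ∨ p), u
4. ¬r ∨ p, u
5. ◇¬(¬r ∨ p), u
6. p, u
7. ¬(¬r ∨ p), v
8. r, v
9. ¬p, v
10. ¬r ∨ p, v
11. ◇¬(¬r ∨ p), v
12. p, v
Accessibility: uRu, uRv, vRu, vRv
Branch closes: p and ¬p both at v.
All branches of the negation close; one closing branch shown above.

Valid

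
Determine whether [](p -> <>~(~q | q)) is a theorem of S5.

Tableau for the negation ~[](p -> <>~(~q | q)):
1. ~[](p -> <>~(~q | q)), u
2. ~(p -> <>~(~q | q)), v   [~[]-rule on 1: fresh world v, uRv]
3. p, v   [~->-rule on 2]
4. ~<>~(~q | q), v   [~->-rule on 2]
5. ~q | q, u   [~<>-rule on 4 via vRu]
6. ~q | q, v   [~<>-rule on 4 via vRv]
7. q, u   [|-rule on 5 (branches; this branch)]
8. q, v   [|-rule on 6 (branches; this branch)]
Accessibility: uRu, uRv, vRu, vRv
The negation has an open branch (countermodel exists).

Invalid (countermodel exists)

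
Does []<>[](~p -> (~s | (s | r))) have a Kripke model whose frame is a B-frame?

1. []<>[](~p -> (~s | (s | r))), u
2. <>[](~p -> (~s | (s | r))), u   [[]-rule on 1 via uRu]
3. [](~p -> (~s | (s | r))), v   [<>-rule on 2: fresh world v, uRv]
4. <>[](~p -> (~s | (s | r))), v   [[]-rule on 1 via uRv]
5. ~p -> (~s | (s | r)), u   [[]-rule on 3 via vRu]
6. ~p -> (~s | (s | r)), v   [[]-rule on 3 via vRv]
7. ~s | (s | r), u   [->-rule on 5 (branches; this branch)]
8. ~s | (s | r), v   [->-rule on 6 (branches; this branch)]
9. s | r, u   [|-rule on 7 (branches; this branch)]
10. s | r, v   [|-rule on 8 (branches; this branch)]
11. r, u   [|-rule on 9 (branches; this branch)]
12. r, v   [|-rule on 10 (branches; this branch)]
13. [](~p -> (~s | (s | r))), w   [<>-rule on 4: fresh world w, vRw]
14. ~p -> (~s | (s | r)), w   [[]-rule on 3 via vRw]
15. ~s | (s | r), w   [->-rule on 14 (branches; this branch)]
16. s | r, w   [|-rule on 15 (branches; this branch)]
17. r, w   [|-rule on 16 (branches; this branch)]
Accessibility: uRu, uRv, vRu, vRv, vRw, wRv, wRw

Satisfiable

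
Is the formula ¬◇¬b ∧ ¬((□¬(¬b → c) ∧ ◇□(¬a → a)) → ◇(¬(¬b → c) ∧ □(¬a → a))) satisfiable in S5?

Unsatisfiable

1. ¬◇¬b ∧ ¬((□¬(¬b → c) ∧ ◇□(¬a → a)) → ◇(¬(¬b → c) ∧ □(¬a → a))), u
2. ¬◇¬b, u   [∧-rule on 1]
3. ¬((□¬(¬b → c) ∧ ◇□(¬a → a)) → ◇(¬(¬b → c) ∧ □(¬a → a))), u   [∧-rule on 1]
4. □¬(¬b → c) ∧ ◇□(¬a → a), u   [¬→-rule on 3]
5. ¬◇(¬(¬b → c) ∧ □(¬a → a)), u   [¬→-rule on 3]
6. □¬(¬b → c), u   [∧-rule on 4]
7. ◇□(¬a → a), u   [∧-rule on 4]
8. b, u   [¬◇-rule on 2 via uRu]
9. ¬(¬(¬b → c) ∧ □(¬a → a)), u   [¬◇-rule on 5 via uRu]
10. ¬(¬b → c), u   [□-rule on 6 via uRu]
11. ¬b, u   [¬→-rule on 10]
12. ¬c, u   [¬→-rule on 10]
Accessibility: uRu
Branch closes: b and ¬b both at u.
Every branch closes; the branch above is one of them.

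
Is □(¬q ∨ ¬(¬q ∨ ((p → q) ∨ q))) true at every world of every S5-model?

Tableau for the negation ¬□(¬q ∨ ¬(¬q ∨ ((p → q) ∨ q))):
1. ¬□(¬q ∨ ¬(¬q ∨ ((p → q) ∨ q))), u
2. ¬(¬q ∨ ¬(¬q ∨ ((p → q) ∨ q))), v   [¬□-rule on 1: fresh world v, uRv]
3. q, v   [¬∨-rule on 2]
4. ¬q ∨ ((p → q) ∨ q), v   [¬∨-rule on 2]
5. (p → q) ∨ q, v   [∨-rule on 4 (branches; this branch)]
Accessibility: uRu, uRv, vRu, vRv
The negation has an open branch (countermodel exists).

Invalid (countermodel exists)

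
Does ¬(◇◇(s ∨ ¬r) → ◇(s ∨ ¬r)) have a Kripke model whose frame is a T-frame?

1. ¬(◇◇(s ∨ ¬r) → ◇(s ∨ ¬r)), w0
2. ◇◇(s ∨ ¬r), w0
3. ¬◇(s ∨ ¬r), w0
4. ¬(s ∨ ¬r), w0
5. ¬s, w0
6. r, w0
7. ◇(s ∨ ¬r), w1
8. ¬(s ∨ ¬r), w1
9. ¬s, w1
10. r, w1
11. s ∨ ¬r, w2
12. ¬r, w2
Accessibility: w0Rw0, w0Rw1, w1Rw1, w1Rw2, w2Rw2

Yes, satisfiable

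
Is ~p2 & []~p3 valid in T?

Tableau for the negation ~(~p2 & []~p3):
1. ~(~p2 & []~p3), w0
2. ~[]~p3, w0
3. p3, w1
Accessibility: w0Rw0, w0Rw1, w1Rw1
The negation has an open branch (countermodel exists).

No, not valid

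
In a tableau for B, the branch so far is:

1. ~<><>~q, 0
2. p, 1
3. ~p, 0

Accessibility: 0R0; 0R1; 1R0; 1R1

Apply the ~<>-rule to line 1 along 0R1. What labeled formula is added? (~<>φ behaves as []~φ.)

~<>φ behaves as []~φ: propagate the negated body to each accessible world.

~<>~q, 1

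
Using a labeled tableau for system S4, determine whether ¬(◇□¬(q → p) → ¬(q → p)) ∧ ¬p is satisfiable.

Yes, satisfiable

1. ¬(◇□¬(q → p) → ¬(q → p)) ∧ ¬p, w0
2. ¬(◇□¬(q → p) → ¬(q → p)), w0
3. ¬p, w0
4. ◇□¬(q → p), w0
5. q → p, w0
6. ¬q, w0
7. □¬(q → p), w1
8. ¬(q → p), w1
9. q, w1
10. ¬p, w1
Accessibility: w0Rw0, w0Rw1, w1Rw1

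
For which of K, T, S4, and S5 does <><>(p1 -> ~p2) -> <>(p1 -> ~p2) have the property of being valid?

S4-tableau for the negation ~(<><>(p1 -> ~p2) -> <>(p1 -> ~p2)):
1. ~(<><>(p1 -> ~p2) -> <>(p1 -> ~p2)), w0
2. <><>(p1 -> ~p2), w0   [~->-rule on 1]
3. ~<>(p1 -> ~p2), w0   [~->-rule on 1]
4. ~(p1 -> ~p2), w0   [~<>-rule on 3 via w0Rw0]
5. p1, w0   [~->-rule on 4]
6. p2, w0   [~->-rule on 4]
7. <>(p1 -> ~p2), w1   [<>-rule on 2: fresh world w1, w0Rw1]
8. ~(p1 -> ~p2), w1   [~<>-rule on 3 via w0Rw1]
9. p1, w1   [~->-rule on 8]
10. p2, w1   [~->-rule on 8]
11. p1 -> ~p2, w2   [<>-rule on 7: fresh world w2, w1Rw2]
12. ~(p1 -> ~p2), w2   [~<>-rule on 3 via w0Rw2]
13. p1, w2   [~->-rule on 12]
14. p2, w2   [~->-rule on 12]
15. ~p2, w2   [->-rule on 11 (branches; this branch)]
Accessibility: w0Rw0, w0Rw1, w0Rw2, w1Rw1, w1Rw2, w2Rw2
Branch closes: p2 and ~p2 both at w2.
Every branch closes (one shown): valid in S4, hence also in S5 (every theorem of S4 is a theorem of S5).
T-tableau for the negation ~(<><>(p1 -> ~p2) -> <>(p1 -> ~p2)):
1. ~(<><>(p1 -> ~p2) -> <>(p1 -> ~p2)), w0
2. <><>(p1 -> ~p2), w0   [~->-rule on 1]
3. ~<>(p1 -> ~p2), w0   [~->-rule on 1]
4. ~(p1 -> ~p2), w0   [~<>-rule on 3 via w0Rw0]
5. p1, w0   [~->-rule on 4]
6. p2, w0   [~->-rule on 4]
7. <>(p1 -> ~p2), w1   [<>-rule on 2: fresh world w1, w0Rw1]
8. ~(p1 -> ~p2), w1   [~<>-rule on 3 via w0Rw1]
9. p1, w1   [~->-rule on 8]
10. p2, w1   [~->-rule on 8]
11. p1 -> ~p2, w2   [<>-rule on 7: fresh world w2, w1Rw2]
12. ~p2, w2   [->-rule on 11 (branches; this branch)]
Accessibility: w0Rw0, w0Rw1, w1Rw1, w1Rw2, w2Rw2
Complete open branch: countermodel on a T-frame, so not valid in T, nor in K (the same frame is also a K-frame).

S4, S5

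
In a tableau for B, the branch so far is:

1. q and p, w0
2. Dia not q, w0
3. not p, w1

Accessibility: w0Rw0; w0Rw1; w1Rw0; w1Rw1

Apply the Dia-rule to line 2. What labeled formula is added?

a fresh world w2 with w0Rw2, and not q at w2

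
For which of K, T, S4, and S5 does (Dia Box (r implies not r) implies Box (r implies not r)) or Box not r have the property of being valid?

S5

S5-tableau for the negation not ((Dia Box (r implies not r) implies Box (r implies not r)) or Box not r):
1. not ((Dia Box (r implies not r) implies Box (r implies not r)) or Box not r), w0
2. not (Dia Box (r implies not r) implies Box (r implies not r)), w0   [neg-or-rule on 1]
3. not Box not r, w0   [neg-or-rule on 1]
4. Dia Box (r implies not r), w0   [neg-implies-rule on 2]
5. not Box (r implies not r), w0   [neg-implies-rule on 2]
6. r, w1   [neg-Box-rule on 3: fresh world w1, w0Rw1]
7. Box (r implies not r), w2   [Dia-rule on 4: fresh world w2, w0Rw2]
8. r implies not r, w0   [Box-rule on 7 via w2Rw0]
9. r implies not r, w1   [Box-rule on 7 via w2Rw1]
10. r implies not r, w2   [Box-rule on 7 via w2Rw2]
11. not r, w0   [implies-rule on 8 (branches; this branch)]
12. not r, w1   [implies-rule on 9 (branches; this branch)]
Accessibility: w0Rw0, w0Rw1, w0Rw2, w1Rw0, w1Rw1, w1Rw2, w2Rw0, w2Rw1, w2Rw2
Branch closes: r and not r both at w1.
Every branch closes (one shown): valid in S5.
S4-tableau for the negation not ((Dia Box (r implies not r) implies Box (r implies not r)) or Box not r):
1. not ((Dia Box (r implies not r) implies Box (r implies not r)) or Box not r), w0
2. not (Dia Box (r implies not r) implies Box (r implies not r)), w0   [neg-or-rule on 1]
3. not Box not r, w0   [neg-or-rule on 1]
4. Dia Box (r implies not r), w0   [neg-implies-rule on 2]
5. not Box (r implies not r), w0   [neg-implies-rule on 2]
6. r, w1   [neg-Box-rule on 3: fresh world w1, w0Rw1]
7. Box (r implies not r), w2   [Dia-rule on 4: fresh world w2, w0Rw2]
8. r implies not r, w2   [Box-rule on 7 via w2Rw2]
9. not r, w2   [implies-rule on 8 (branches; this branch)]
10. not (r implies not r), w3   [neg-Box-rule on 5: fresh world w3, w0Rw3]
11. r, w3   [neg-implies-rule on 10]
Accessibility: w0Rw0, w0Rw1, w0Rw2, w0Rw3, w1Rw1, w2Rw2, w3Rw3
Complete open branch: countermodel on an S4-frame, so not valid in S4, nor in K, T (the same frame is also a K-frame and a T-frame).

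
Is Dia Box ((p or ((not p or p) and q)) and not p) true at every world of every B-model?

Invalid (countermodel exists)

Tableau for the negation not Dia Box ((p or ((not p or p) and q)) and not p):
1. not Dia Box ((p or ((not p or p) and q)) and not p), w0
2. not Box ((p or ((not p or p) and q)) and not p), w0   [neg-Dia-rule on 1 via w0Rw0]
3. not ((p or ((not p or p) and q)) and not p), w1   [neg-Box-rule on 2: fresh world w1, w0Rw1]
4. not Box ((p or ((not p or p) and q)) and not p), w1   [neg-Dia-rule on 1 via w0Rw1]
5. p, w1   [neg-and-rule on 3 (branches; this branch)]
6. not ((p or ((not p or p) and q)) and not p), w2   [neg-Box-rule on 4: fresh world w2, w1Rw2]
7. p, w2   [neg-and-rule on 6 (branches; this branch)]
Accessibility: w0Rw0, w0Rw1, w1Rw0, w1Rw1, w1Rw2, w2Rw1, w2Rw2
The negation has an open branch (countermodel exists).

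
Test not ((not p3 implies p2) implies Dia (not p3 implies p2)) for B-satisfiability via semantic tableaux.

Unsatisfiable (every branch closes)

1. not ((not p3 implies p2) implies Dia (not p3 implies p2)), 0
2. not p3 implies p2, 0   [neg-implies-rule on 1]
3. not Dia (not p3 implies p2), 0   [neg-implies-rule on 1]
4. not (not p3 implies p2), 0   [neg-Dia-rule on 3 via 0R0]
5. not p3, 0   [neg-implies-rule on 4]
6. not p2, 0   [neg-implies-rule on 4]
7. p2, 0   [implies-rule on 2 (branches; this branch)]
Accessibility: 0R0
Branch closes: p2 and not p2 both at 0.
(One branch shown.) All branches close.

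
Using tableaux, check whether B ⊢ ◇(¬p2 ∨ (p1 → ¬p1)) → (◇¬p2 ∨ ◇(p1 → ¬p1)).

Yes, valid

Tableau for the negation ¬(◇(¬p2 ∨ (p1 → ¬p1)) → (◇¬p2 ∨ ◇(p1 → ¬p1))):
1. ¬(◇(¬p2 ∨ (p1 → ¬p1)) → (◇¬p2 ∨ ◇(p1 → ¬p1))), u
2. ◇(¬p2 ∨ (p1 → ¬p1)), u
3. ¬(◇¬p2 ∨ ◇(p1 → ¬p1)), u
4. ¬◇¬p2, u
5. ¬◇(p1 → ¬p1), u
6. p2, u
7. ¬(p1 → ¬p1), u
8. p1, u
9. ¬p2 ∨ (p1 → ¬p1), v
10. p2, v
11. ¬(p1 → ¬p1), v
12. p1, v
13. p1 → ¬p1, v
14. ¬p1, v
Accessibility: uRu, uRv, vRu, vRv
Branch closes: p1 and ¬p1 both at v.
All branches of the negation close; one closing branch shown above.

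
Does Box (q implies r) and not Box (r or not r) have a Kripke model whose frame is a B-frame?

1. Box (q implies r) and not Box (r or not r), u
2. Box (q implies r), u   [and-rule on 1]
3. not Box (r or not r), u   [and-rule on 1]
4. q implies r, u   [Box-rule on 2 via uRu]
5. r, u   [implies-rule on 4 (branches; this branch)]
6. not (r or not r), v   [neg-Box-rule on 3: fresh world v, uRv]
7. not r, v   [neg-or-rule on 6]
8. r, v   [neg-or-rule on 6]
Accessibility: uRu, uRv, vRu, vRv
Branch closes: r and not r both at v.
Every branch closes; the branch above is one of them.

Unsatisfiable (every branch closes)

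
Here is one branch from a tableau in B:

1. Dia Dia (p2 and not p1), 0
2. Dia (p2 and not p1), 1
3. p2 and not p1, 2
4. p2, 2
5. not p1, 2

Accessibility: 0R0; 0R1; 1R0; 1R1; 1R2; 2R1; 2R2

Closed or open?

No, open

There is no literal clash: for every atom and world, at most one sign appears.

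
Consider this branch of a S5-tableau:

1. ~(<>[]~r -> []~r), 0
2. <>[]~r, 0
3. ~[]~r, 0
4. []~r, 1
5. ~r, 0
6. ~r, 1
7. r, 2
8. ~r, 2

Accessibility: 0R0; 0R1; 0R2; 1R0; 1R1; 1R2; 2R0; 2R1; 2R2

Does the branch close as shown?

Both r and ~r appear at 2.

Closed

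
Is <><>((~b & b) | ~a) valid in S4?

Tableau for the negation ~<><>((~b & b) | ~a):
1. ~<><>((~b & b) | ~a), 0
2. ~<>((~b & b) | ~a), 0
3. ~((~b & b) | ~a), 0
4. ~(~b & b), 0
5. a, 0
6. ~b, 0
Accessibility: 0R0
The negation has an open branch (countermodel exists).

No, not valid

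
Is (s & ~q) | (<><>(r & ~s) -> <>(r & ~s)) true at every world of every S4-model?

Tableau for the negation ~((s & ~q) | (<><>(r & ~s) -> <>(r & ~s))):
1. ~((s & ~q) | (<><>(r & ~s) -> <>(r & ~s))), w0
2. ~(s & ~q), w0
3. ~(<><>(r & ~s) -> <>(r & ~s)), w0
4. <><>(r & ~s), w0
5. ~<>(r & ~s), w0
6. ~(r & ~s), w0
7. q, w0
8. s, w0
9. <>(r & ~s), w1
10. ~(r & ~s), w1
11. s, w1
12. r & ~s, w2
13. r, w2
14. ~s, w2
15. ~(r & ~s), w2
16. s, w2
Accessibility: w0Rw0, w0Rw1, w0Rw2, w1Rw1, w1Rw2, w2Rw2
Branch closes: s and ~s both at w2.
All branches of the negation close; one closing branch shown above.

Valid in S4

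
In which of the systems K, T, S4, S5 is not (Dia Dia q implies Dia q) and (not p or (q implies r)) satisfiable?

K, T

T-tableau for the formula:
1. not (Dia Dia q implies Dia q) and (not p or (q implies r)), w0
2. not (Dia Dia q implies Dia q), w0
3. not p or (q implies r), w0
4. Dia Dia q, w0
5. not Dia q, w0
6. not q, w0
7. q implies r, w0
8. r, w0
9. Dia q, w1
10. not q, w1
11. q, w2
Accessibility: w0Rw0, w0Rw1, w1Rw1, w1Rw2, w2Rw2
Complete open branch: satisfiable in T, hence also in K (this T-model is also a K-model).
S4-tableau for the formula:
1. not (Dia Dia q implies Dia q) and (not p or (q implies r)), w0
2. not (Dia Dia q implies Dia q), w0
3. not p or (q implies r), w0
4. Dia Dia q, w0
5. not Dia q, w0
6. not q, w0
7. q implies r, w0
8. r, w0
9. Dia q, w1
10. not q, w1
11. q, w2
12. not q, w2
Accessibility: w0Rw0, w0Rw1, w0Rw2, w1Rw1, w1Rw2, w2Rw2
Branch closes: q and not q both at w2.
Every branch closes (one shown): unsatisfiable in S4, hence also in S5 (every S5-frame is an S4-frame).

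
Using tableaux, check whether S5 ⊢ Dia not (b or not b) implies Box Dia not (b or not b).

Valid

Tableau for the negation not (Dia not (b or not b) implies Box Dia not (b or not b)):
1. not (Dia not (b or not b) implies Box Dia not (b or not b)), u
2. Dia not (b or not b), u
3. not Box Dia not (b or not b), u
4. not (b or not b), v
5. not b, v
6. b, v
Accessibility: uRu, uRv, vRu, vRv
Branch closes: b and not b both at v.
Every branch of the negation's tableau closes; the branch above is one of them.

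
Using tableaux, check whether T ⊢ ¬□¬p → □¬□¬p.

No, not valid

Tableau for the negation ¬(¬□¬p → □¬□¬p):
1. ¬(¬□¬p → □¬□¬p), u
2. ¬□¬p, u
3. ¬□¬□¬p, u
4. p, v
5. □¬p, w
6. ¬p, w
Accessibility: uRu, uRv, uRw, vRv, wRw
The negation has an open branch (countermodel exists).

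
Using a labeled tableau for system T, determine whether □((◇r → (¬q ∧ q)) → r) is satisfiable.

1. □((◇r → (¬q ∧ q)) → r), 0
2. (◇r → (¬q ∧ q)) → r, 0
3. r, 0
Accessibility: 0R0

Satisfiable (open branch found)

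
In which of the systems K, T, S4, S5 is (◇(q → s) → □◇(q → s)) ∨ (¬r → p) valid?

S5

S4-tableau for the negation ¬((◇(q → s) → □◇(q → s)) ∨ (¬r → p)):
1. ¬((◇(q → s) → □◇(q → s)) ∨ (¬r → p)), w0
2. ¬(◇(q → s) → □◇(q → s)), w0   [¬∨-rule on 1]
3. ¬(¬r → p), w0   [¬∨-rule on 1]
4. ◇(q → s), w0   [¬→-rule on 2]
5. ¬□◇(q → s), w0   [¬→-rule on 2]
6. ¬r, w0   [¬→-rule on 3]
7. ¬p, w0   [¬→-rule on 3]
8. q → s, w1   [◇-rule on 4: fresh world w1, w0Rw1]
9. s, w1   [→-rule on 8 (branches; this branch)]
10. ¬◇(q → s), w2   [¬□-rule on 5: fresh world w2, w0Rw2]
11. ¬(q → s), w2   [¬◇-rule on 10 via w2Rw2]
12. q, w2   [¬→-rule on 11]
13. ¬s, w2   [¬→-rule on 11]
Accessibility: w0Rw0, w0Rw1, w0Rw2, w1Rw1, w2Rw2
Complete open branch: countermodel on an S4-frame, so not valid in S4, nor in K, T (the same frame is also a K-frame and a T-frame).
S5-tableau for the negation ¬((◇(q → s) → □◇(q → s)) ∨ (¬r → p)):
1. ¬((◇(q → s) → □◇(q → s)) ∨ (¬r → p)), w0
2. ¬(◇(q → s) → □◇(q → s)), w0   [¬∨-rule on 1]
3. ¬(¬r → p), w0   [¬∨-rule on 1]
4. ◇(q → s), w0   [¬→-rule on 2]
5. ¬□◇(q → s), w0   [¬→-rule on 2]
6. ¬r, w0   [¬→-rule on 3]
7. ¬p, w0   [¬→-rule on 3]
8. q → s, w1   [◇-rule on 4: fresh world w1, w0Rw1]
9. s, w1   [→-rule on 8 (branches; this branch)]
10. ¬◇(q → s), w2   [¬□-rule on 5: fresh world w2, w0Rw2]
11. ¬(q → s), w0   [¬◇-rule on 10 via w2Rw0]
12. q, w0   [¬→-rule on 11]
13. ¬s, w0   [¬→-rule on 11]
14. ¬(q → s), w1   [¬◇-rule on 10 via w2Rw1]
15. q, w1   [¬→-rule on 14]
16. ¬s, w1   [¬→-rule on 14]
Accessibility: w0Rw0, w0Rw1, w0Rw2, w1Rw0, w1Rw1, w1Rw2, w2Rw0, w2Rw1, w2Rw2
Branch closes: s and ¬s both at w1.
Every branch closes (one shown): valid in S5.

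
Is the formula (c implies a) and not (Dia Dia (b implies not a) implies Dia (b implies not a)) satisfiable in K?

Satisfiable (open branch found)

1. (c implies a) and not (Dia Dia (b implies not a) implies Dia (b implies not a)), u
2. c implies a, u
3. not (Dia Dia (b implies not a) implies Dia (b implies not a)), u
4. Dia Dia (b implies not a), u
5. not Dia (b implies not a), u
6. a, u
7. Dia (b implies not a), v
8. not (b implies not a), v
9. b, v
10. a, v
11. b implies not a, w
12. not a, w
Accessibility: uRv, vRw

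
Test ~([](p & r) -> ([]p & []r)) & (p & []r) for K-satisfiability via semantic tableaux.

Unsatisfiable (every branch closes)

1. ~([](p & r) -> ([]p & []r)) & (p & []r), 0
2. ~([](p & r) -> ([]p & []r)), 0   [&-rule on 1]
3. p & []r, 0   [&-rule on 1]
4. [](p & r), 0   [~->-rule on 2]
5. ~([]p & []r), 0   [~->-rule on 2]
6. p, 0   [&-rule on 3]
7. []r, 0   [&-rule on 3]
8. ~[]r, 0   [~&-rule on 5 (branches; this branch)]
9. ~r, 1   [~[]-rule on 8: fresh world 1, 0R1]
10. p & r, 1   [[]-rule on 4 via 0R1]
11. p, 1   [&-rule on 10]
12. r, 1   [&-rule on 10]
Accessibility: 0R1
Branch closes: r and ~r both at 1.
Every branch closes; the branch above is one of them.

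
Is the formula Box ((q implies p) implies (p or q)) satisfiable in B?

Yes, satisfiable

1. Box ((q implies p) implies (p or q)), 0
2. (q implies p) implies (p or q), 0
3. p or q, 0
4. q, 0
Accessibility: 0R0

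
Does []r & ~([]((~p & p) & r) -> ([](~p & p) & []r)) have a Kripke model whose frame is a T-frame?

Unsatisfiable

1. []r & ~([]((~p & p) & r) -> ([](~p & p) & []r)), u
2. []r, u
3. ~([]((~p & p) & r) -> ([](~p & p) & []r)), u
4. []((~p & p) & r), u
5. ~([](~p & p) & []r), u
6. r, u
7. (~p & p) & r, u
8. ~p & p, u
9. ~p, u
10. p, u
Accessibility: uRu
Branch closes: p and ~p both at u.
Every branch closes; the branch above is one of them.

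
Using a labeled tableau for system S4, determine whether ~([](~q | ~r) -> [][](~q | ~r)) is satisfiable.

Unsatisfiable (every branch closes)

1. ~([](~q | ~r) -> [][](~q | ~r)), u
2. [](~q | ~r), u   [~->-rule on 1]
3. ~[][](~q | ~r), u   [~->-rule on 1]
4. ~q | ~r, u   [[]-rule on 2 via uRu]
5. ~r, u   [|-rule on 4 (branches; this branch)]
6. ~[](~q | ~r), v   [~[]-rule on 3: fresh world v, uRv]
7. ~q | ~r, v   [[]-rule on 2 via uRv]
8. ~r, v   [|-rule on 7 (branches; this branch)]
9. ~(~q | ~r), w   [~[]-rule on 6: fresh world w, vRw]
10. q, w   [~|-rule on 9]
11. r, w   [~|-rule on 9]
12. ~q | ~r, w   [[]-rule on 2 via uRw]
13. ~r, w   [|-rule on 12 (branches; this branch)]
Accessibility: uRu, uRv, uRw, vRv, vRw, wRw
Branch closes: r and ~r both at w.
Every branch closes; the branch above is one of them.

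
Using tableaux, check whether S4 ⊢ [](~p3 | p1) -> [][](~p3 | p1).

Valid

Tableau for the negation ~([](~p3 | p1) -> [][](~p3 | p1)):
1. ~([](~p3 | p1) -> [][](~p3 | p1)), 0
2. [](~p3 | p1), 0   [~->-rule on 1]
3. ~[][](~p3 | p1), 0   [~->-rule on 1]
4. ~p3 | p1, 0   [[]-rule on 2 via 0R0]
5. p1, 0   [|-rule on 4 (branches; this branch)]
6. ~[](~p3 | p1), 1   [~[]-rule on 3: fresh world 1, 0R1]
7. ~p3 | p1, 1   [[]-rule on 2 via 0R1]
8. p1, 1   [|-rule on 7 (branches; this branch)]
9. ~(~p3 | p1), 2   [~[]-rule on 6: fresh world 2, 1R2]
10. p3, 2   [~|-rule on 9]
11. ~p1, 2   [~|-rule on 9]
12. ~p3 | p1, 2   [[]-rule on 2 via 0R2]
13. p1, 2   [|-rule on 12 (branches; this branch)]
Accessibility: 0R0, 0R1, 0R2, 1R1, 1R2, 2R2
Branch closes: p1 and ~p1 both at 2.
Every branch of the negation's tableau closes; the branch above is one of them.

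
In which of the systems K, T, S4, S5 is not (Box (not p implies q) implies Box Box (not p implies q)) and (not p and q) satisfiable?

K, T

T-tableau for the formula:
1. not (Box (not p implies q) implies Box Box (not p implies q)) and (not p and q), 0
2. not (Box (not p implies q) implies Box Box (not p implies q)), 0
3. not p and q, 0
4. Box (not p implies q), 0
5. not Box Box (not p implies q), 0
6. not p, 0
7. q, 0
8. not p implies q, 0
9. not Box (not p implies q), 1
10. not p implies q, 1
11. q, 1
12. not (not p implies q), 2
13. not p, 2
14. not q, 2
Accessibility: 0R0, 0R1, 1R1, 1R2, 2R2
Complete open branch: satisfiable in T, hence also in K (this T-model is also a K-model).
S4-tableau for the formula:
1. not (Box (not p implies q) implies Box Box (not p implies q)) and (not p and q), 0
2. not (Box (not p implies q) implies Box Box (not p implies q)), 0
3. not p and q, 0
4. Box (not p implies q), 0
5. not Box Box (not p implies q), 0
6. not p, 0
7. q, 0
8. not p implies q, 0
9. not Box (not p implies q), 1
10. not p implies q, 1
11. q, 1
12. not (not p implies q), 2
13. not p, 2
14. not q, 2
15. not p implies q, 2
16. q, 2
Accessibility: 0R0, 0R1, 0R2, 1R1, 1R2, 2R2
Branch closes: q and not q both at 2.
Every branch closes (one shown): unsatisfiable in S4, hence also in S5 (every S5-frame is an S4-frame).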